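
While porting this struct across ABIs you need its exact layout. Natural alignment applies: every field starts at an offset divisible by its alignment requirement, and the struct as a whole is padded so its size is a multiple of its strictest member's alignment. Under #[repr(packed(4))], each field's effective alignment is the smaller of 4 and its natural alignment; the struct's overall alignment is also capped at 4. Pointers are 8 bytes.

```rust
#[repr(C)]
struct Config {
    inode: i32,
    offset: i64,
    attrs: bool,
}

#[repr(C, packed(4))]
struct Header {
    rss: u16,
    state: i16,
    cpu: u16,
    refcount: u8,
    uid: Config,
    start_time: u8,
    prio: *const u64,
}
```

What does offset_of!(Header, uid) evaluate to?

8

Config: 0..4  inode  (4B, 4-aligned); 4..8  -- padding (4B); 8..16  offset  (8B, 8-aligned); 16..17  attrs  (1B, 1-aligned); 17..24  -- tail padding (7B); sizeof = 24, alignof = 8
0..2  rss  (2B, 2-aligned)
2..4  state  (2B, 2-aligned)
4..6  cpu  (2B, 2-aligned)
6..7  refcount  (1B, 1-aligned)
7..8  -- padding (1B)
8..32  uid  (24B, 4-aligned)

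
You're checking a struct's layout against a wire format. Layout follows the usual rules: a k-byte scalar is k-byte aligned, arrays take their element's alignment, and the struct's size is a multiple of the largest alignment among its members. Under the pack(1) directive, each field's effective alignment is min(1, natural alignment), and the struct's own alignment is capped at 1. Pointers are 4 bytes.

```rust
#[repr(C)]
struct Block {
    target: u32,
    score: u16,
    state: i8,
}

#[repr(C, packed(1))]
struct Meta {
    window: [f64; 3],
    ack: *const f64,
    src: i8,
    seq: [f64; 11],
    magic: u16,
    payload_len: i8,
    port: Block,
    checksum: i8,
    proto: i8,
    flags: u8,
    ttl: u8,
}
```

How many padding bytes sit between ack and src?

0

Block: 0..4  target  (4B, 4-aligned); 4..6  score  (2B, 2-aligned); 6..7  state  (1B, 1-aligned); 7..8  -- tail padding (1B); sizeof = 8, alignof = 4
0..24  window  (24B, 1-aligned)
24..28  ack  (4B, 1-aligned)
28..29  src  (1B, 1-aligned)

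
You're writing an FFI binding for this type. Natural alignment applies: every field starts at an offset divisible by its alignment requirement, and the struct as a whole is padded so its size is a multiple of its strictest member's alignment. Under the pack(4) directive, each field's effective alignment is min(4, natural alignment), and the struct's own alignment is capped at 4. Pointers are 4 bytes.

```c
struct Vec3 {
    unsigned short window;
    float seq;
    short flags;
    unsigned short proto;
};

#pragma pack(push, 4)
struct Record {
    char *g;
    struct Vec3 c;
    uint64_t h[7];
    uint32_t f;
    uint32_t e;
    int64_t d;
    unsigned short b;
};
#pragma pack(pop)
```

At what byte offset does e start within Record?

Vec3: @0: window [2B, align 2] → 2; +2 pad (align 4); @4: seq [4B, align 4] → 8; @8: flags [2B, align 2] → 10; @10: proto [2B, align 2] → 12; size 12, align 4
@0: g [4B, align 4] → 4
@4: c [12B, align 4] → 16
@16: h [56B, align 4] → 72
@72: f [4B, align 4] → 76
@76: e [4B, align 4] → 80

76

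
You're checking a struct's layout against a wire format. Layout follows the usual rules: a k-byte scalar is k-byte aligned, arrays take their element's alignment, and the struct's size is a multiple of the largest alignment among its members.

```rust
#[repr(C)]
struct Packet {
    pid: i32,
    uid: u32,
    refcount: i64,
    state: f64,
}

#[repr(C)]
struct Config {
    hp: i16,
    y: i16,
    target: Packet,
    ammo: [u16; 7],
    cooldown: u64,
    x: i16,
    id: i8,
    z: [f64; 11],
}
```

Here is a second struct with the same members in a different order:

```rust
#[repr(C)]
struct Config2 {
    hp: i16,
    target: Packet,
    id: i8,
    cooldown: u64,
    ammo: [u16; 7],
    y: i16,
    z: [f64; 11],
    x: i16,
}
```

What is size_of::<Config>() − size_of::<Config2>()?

Packet: pid at 0 (size 4, align 4) → ends 4; uid at 4 (size 4, align 4) → ends 8; refcount at 8 (size 8, align 8) → ends 16; state at 16 (size 8, align 8) → ends 24; total 24 bytes, alignment 8
hp at 0 (size 2, align 2) → ends 2
y at 2 (size 2, align 2) → ends 4
pad 4 to align 8 for target
target at 8 (size 24, align 8) → ends 32
ammo at 32 (size 14, align 2) → ends 46
pad 2 to align 8 for cooldown
cooldown at 48 (size 8, align 8) → ends 56
x at 56 (size 2, align 2) → ends 58
id at 58 (size 1, align 1) → ends 59
pad 5 to align 8 for z
z at 64 (size 88, align 8) → ends 152
total 152 bytes, alignment 8
— Config2 —
hp at 0 (size 2, align 2) → ends 2
pad 6 to align 8 for target
target at 8 (size 24, align 8) → ends 32
id at 32 (size 1, align 1) → ends 33
pad 7 to align 8 for cooldown
cooldown at 40 (size 8, align 8) → ends 48
ammo at 48 (size 14, align 2) → ends 62
y at 62 (size 2, align 2) → ends 64
z at 64 (size 88, align 8) → ends 152
x at 152 (size 2, align 2) → ends 154
tail pad 6 to reach multiple of 8
total 160 bytes, alignment 8
152 − 160 = -8

-8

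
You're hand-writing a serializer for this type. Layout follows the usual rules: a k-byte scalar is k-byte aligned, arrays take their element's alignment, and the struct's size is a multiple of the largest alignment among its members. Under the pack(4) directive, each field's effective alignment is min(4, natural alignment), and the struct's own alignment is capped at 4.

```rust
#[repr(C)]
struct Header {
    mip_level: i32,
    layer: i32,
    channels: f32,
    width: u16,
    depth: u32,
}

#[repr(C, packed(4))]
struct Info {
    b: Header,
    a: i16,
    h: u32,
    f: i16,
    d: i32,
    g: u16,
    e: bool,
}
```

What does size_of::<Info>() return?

40

Header: @0: mip_level [4B, align 4] → 4; @4: layer [4B, align 4] → 8; @8: channels [4B, align 4] → 12; @12: width [2B, align 2] → 14; +2 pad (align 4); @16: depth [4B, align 4] → 20; size 20, align 4
@0: b [20B, align 4] → 20
@20: a [2B, align 2] → 22
+2 pad (align 4)
@24: h [4B, align 4] → 28
@28: f [2B, align 2] → 30
+2 pad (align 4)
@32: d [4B, align 4] → 36
@36: g [2B, align 2] → 38
@38: e [1B, align 1] → 39
+1 tail pad (align 4)
size 40, align 4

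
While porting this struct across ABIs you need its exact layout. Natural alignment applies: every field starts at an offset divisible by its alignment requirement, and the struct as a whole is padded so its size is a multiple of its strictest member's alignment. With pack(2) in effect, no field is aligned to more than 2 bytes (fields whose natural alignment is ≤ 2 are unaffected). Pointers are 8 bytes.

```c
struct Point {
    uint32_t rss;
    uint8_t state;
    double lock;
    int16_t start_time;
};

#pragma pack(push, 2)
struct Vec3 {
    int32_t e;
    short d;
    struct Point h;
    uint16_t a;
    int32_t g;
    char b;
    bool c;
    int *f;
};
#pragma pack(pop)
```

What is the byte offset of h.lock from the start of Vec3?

14

Point: 0..4  rss  (4B, 4-aligned); 4..5  state  (1B, 1-aligned); 5..8  -- padding (3B); 8..16  lock  (8B, 8-aligned); 16..18  start_time  (2B, 2-aligned); 18..24  -- tail padding (6B); sizeof = 24, alignof = 8
0..4  e  (4B, 2-aligned)
4..6  d  (2B, 2-aligned)
6..30  h  (24B, 2-aligned)
within Point: lock at 8
6 + 8 = 14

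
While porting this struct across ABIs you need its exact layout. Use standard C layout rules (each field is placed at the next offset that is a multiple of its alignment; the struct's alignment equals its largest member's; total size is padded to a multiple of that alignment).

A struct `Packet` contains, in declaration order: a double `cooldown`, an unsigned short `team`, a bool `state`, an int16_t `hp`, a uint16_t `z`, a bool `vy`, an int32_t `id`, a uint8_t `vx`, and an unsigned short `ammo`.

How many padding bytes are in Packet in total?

@0: cooldown [8B, align 8] → 8
@8: team [2B, align 2] → 10
@10: state [1B, align 1] → 11
+1 pad (align 2)
@12: hp [2B, align 2] → 14
@14: z [2B, align 2] → 16
@16: vy [1B, align 1] → 17
+3 pad (align 4)
@20: id [4B, align 4] → 24
@24: vx [1B, align 1] → 25
+1 pad (align 2)
@26: ammo [2B, align 2] → 28
+4 tail pad (align 8)
size 32, align 8
data bytes 23, size 32 → padding 9

9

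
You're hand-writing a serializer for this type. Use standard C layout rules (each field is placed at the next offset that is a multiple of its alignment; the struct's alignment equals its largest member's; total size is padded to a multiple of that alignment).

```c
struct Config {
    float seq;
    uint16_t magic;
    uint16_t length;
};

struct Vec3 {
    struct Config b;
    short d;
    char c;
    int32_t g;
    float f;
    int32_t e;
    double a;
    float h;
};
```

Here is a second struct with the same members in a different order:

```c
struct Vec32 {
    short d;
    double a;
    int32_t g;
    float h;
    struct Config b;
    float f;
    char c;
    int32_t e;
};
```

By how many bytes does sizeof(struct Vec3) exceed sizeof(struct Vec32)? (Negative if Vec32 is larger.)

Config: @0: seq [4B, align 4] → 4; @4: magic [2B, align 2] → 6; @6: length [2B, align 2] → 8; size 8, align 4
@0: b [8B, align 4] → 8
@8: d [2B, align 2] → 10
@10: c [1B, align 1] → 11
+1 pad (align 4)
@12: g [4B, align 4] → 16
@16: f [4B, align 4] → 20
@20: e [4B, align 4] → 24
@24: a [8B, align 8] → 32
@32: h [4B, align 4] → 36
+4 tail pad (align 8)
size 40, align 8
— Vec32 —
@0: d [2B, align 2] → 2
+6 pad (align 8)
@8: a [8B, align 8] → 16
@16: g [4B, align 4] → 20
@20: h [4B, align 4] → 24
@24: b [8B, align 4] → 32
@32: f [4B, align 4] → 36
@36: c [1B, align 1] → 37
+3 pad (align 4)
@40: e [4B, align 4] → 44
+4 tail pad (align 8)
size 48, align 8
40 − 48 = -8

-8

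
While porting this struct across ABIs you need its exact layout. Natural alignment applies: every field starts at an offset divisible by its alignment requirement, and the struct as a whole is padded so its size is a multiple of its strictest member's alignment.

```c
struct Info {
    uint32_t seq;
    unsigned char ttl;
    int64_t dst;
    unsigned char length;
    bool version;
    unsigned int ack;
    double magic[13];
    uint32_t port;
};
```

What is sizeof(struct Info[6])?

seq at 0 (size 4, align 4) → ends 4
ttl at 4 (size 1, align 1) → ends 5
pad 3 to align 8 for dst
dst at 8 (size 8, align 8) → ends 16
length at 16 (size 1, align 1) → ends 17
version at 17 (size 1, align 1) → ends 18
pad 2 to align 4 for ack
ack at 20 (size 4, align 4) → ends 24
magic at 24 (size 104, align 8) → ends 128
port at 128 (size 4, align 4) → ends 132
tail pad 4 to reach multiple of 8
total 136 bytes, alignment 8
array of 6: 6 × 136 = 816

816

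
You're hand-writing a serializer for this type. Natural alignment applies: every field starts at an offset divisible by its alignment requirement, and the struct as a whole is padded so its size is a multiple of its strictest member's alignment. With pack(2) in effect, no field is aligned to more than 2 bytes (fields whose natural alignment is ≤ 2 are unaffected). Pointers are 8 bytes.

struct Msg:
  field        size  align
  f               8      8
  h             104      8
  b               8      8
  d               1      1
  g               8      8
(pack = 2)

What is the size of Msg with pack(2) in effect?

130

f at 0 (size 8, align 2) → ends 8
h at 8 (size 104, align 2) → ends 112
b at 112 (size 8, align 2) → ends 120
d at 120 (size 1, align 1) → ends 121
pad 1 to align 2 for g
g at 122 (size 8, align 2) → ends 130
total 130 bytes, alignment 2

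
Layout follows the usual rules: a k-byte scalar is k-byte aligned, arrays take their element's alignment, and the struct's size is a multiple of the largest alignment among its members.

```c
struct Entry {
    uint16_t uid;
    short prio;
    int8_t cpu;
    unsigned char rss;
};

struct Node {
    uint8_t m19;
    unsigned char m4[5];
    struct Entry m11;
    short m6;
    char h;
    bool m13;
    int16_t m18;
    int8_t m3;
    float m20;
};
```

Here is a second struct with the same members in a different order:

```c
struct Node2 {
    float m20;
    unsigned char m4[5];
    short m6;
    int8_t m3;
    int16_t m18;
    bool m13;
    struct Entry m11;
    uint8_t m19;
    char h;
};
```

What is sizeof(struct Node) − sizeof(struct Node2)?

Entry: uid at 0 (size 2, align 2) → ends 2; prio at 2 (size 2, align 2) → ends 4; cpu at 4 (size 1, align 1) → ends 5; rss at 5 (size 1, align 1) → ends 6; total 6 bytes, alignment 2
m19 at 0 (size 1, align 1) → ends 1
m4 at 1 (size 5, align 1) → ends 6
m11 at 6 (size 6, align 2) → ends 12
m6 at 12 (size 2, align 2) → ends 14
h at 14 (size 1, align 1) → ends 15
m13 at 15 (size 1, align 1) → ends 16
m18 at 16 (size 2, align 2) → ends 18
m3 at 18 (size 1, align 1) → ends 19
pad 1 to align 4 for m20
m20 at 20 (size 4, align 4) → ends 24
total 24 bytes, alignment 4
— Node2 —
m20 at 0 (size 4, align 4) → ends 4
m4 at 4 (size 5, align 1) → ends 9
pad 1 to align 2 for m6
m6 at 10 (size 2, align 2) → ends 12
m3 at 12 (size 1, align 1) → ends 13
pad 1 to align 2 for m18
m18 at 14 (size 2, align 2) → ends 16
m13 at 16 (size 1, align 1) → ends 17
pad 1 to align 2 for m11
m11 at 18 (size 6, align 2) → ends 24
m19 at 24 (size 1, align 1) → ends 25
h at 25 (size 1, align 1) → ends 26
tail pad 2 to reach multiple of 4
total 28 bytes, alignment 4
24 − 28 = -4

-4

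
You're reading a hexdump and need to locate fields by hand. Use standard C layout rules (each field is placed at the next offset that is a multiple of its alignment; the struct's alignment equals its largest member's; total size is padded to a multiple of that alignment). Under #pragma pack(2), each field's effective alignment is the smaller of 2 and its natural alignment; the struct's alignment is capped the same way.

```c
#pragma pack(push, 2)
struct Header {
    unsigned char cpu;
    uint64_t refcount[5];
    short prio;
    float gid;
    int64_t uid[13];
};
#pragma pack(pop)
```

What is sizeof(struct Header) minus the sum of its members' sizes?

1

0..1  cpu  (1B, 1-aligned)
1..2  -- padding (1B)
2..42  refcount  (40B, 2-aligned)
42..44  prio  (2B, 2-aligned)
44..48  gid  (4B, 2-aligned)
48..152  uid  (104B, 2-aligned)
sizeof = 152, alignof = 2
data bytes 151, size 152 → padding 1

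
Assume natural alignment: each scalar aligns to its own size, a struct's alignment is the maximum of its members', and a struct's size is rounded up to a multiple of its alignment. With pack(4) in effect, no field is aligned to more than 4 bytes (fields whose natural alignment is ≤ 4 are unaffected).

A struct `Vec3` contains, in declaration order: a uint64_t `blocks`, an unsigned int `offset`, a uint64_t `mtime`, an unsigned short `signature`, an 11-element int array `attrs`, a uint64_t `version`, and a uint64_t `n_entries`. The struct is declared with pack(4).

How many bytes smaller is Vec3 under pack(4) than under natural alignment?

natural layout:
  blocks at 0 (size 8, align 8) → ends 8
  offset at 8 (size 4, align 4) → ends 12
  pad 4 to align 8 for mtime
  mtime at 16 (size 8, align 8) → ends 24
  signature at 24 (size 2, align 2) → ends 26
  pad 2 to align 4 for attrs
  attrs at 28 (size 44, align 4) → ends 72
  version at 72 (size 8, align 8) → ends 80
  n_entries at 80 (size 8, align 8) → ends 88
  total 88 bytes, alignment 8
packed(4) layout:
  blocks at 0 (size 8, align 4) → ends 8
  offset at 8 (size 4, align 4) → ends 12
  mtime at 12 (size 8, align 4) → ends 20
  signature at 20 (size 2, align 2) → ends 22
  pad 2 to align 4 for attrs
  attrs at 24 (size 44, align 4) → ends 68
  version at 68 (size 8, align 4) → ends 76
  n_entries at 76 (size 8, align 4) → ends 84
  total 84 bytes, alignment 4
88 − 84 = 4

4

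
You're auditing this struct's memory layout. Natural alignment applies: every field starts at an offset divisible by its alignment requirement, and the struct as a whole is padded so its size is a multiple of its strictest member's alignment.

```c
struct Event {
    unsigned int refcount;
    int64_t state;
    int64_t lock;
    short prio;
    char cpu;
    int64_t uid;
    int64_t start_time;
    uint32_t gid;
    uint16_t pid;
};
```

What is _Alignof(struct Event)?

8

member alignments: refcount=4, state=8, lock=8, prio=2, cpu=1, uid=8, start_time=8, gid=4, pid=2
max = 8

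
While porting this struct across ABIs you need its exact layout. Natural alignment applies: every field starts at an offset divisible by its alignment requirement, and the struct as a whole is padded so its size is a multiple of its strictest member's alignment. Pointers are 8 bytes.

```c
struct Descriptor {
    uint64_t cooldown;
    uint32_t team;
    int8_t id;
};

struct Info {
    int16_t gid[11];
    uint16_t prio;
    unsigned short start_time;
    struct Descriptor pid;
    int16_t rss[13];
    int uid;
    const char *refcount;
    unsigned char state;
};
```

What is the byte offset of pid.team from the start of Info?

Descriptor: 0..8  cooldown  (8B, 8-aligned); 8..12  team  (4B, 4-aligned); 12..13  id  (1B, 1-aligned); 13..16  -- tail padding (3B); sizeof = 16, alignof = 8
0..22  gid  (22B, 2-aligned)
22..24  prio  (2B, 2-aligned)
24..26  start_time  (2B, 2-aligned)
26..32  -- padding (6B)
32..48  pid  (16B, 8-aligned)
within Descriptor: team at 8
32 + 8 = 40

40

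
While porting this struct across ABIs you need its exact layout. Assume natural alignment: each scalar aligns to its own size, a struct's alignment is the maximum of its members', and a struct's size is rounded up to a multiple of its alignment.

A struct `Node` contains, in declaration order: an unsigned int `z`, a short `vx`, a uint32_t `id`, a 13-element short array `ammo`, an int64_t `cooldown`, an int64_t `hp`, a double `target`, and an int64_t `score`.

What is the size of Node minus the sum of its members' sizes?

z at 0 (size 4, align 4) → ends 4
vx at 4 (size 2, align 2) → ends 6
pad 2 to align 4 for id
id at 8 (size 4, align 4) → ends 12
ammo at 12 (size 26, align 2) → ends 38
pad 2 to align 8 for cooldown
cooldown at 40 (size 8, align 8) → ends 48
hp at 48 (size 8, align 8) → ends 56
target at 56 (size 8, align 8) → ends 64
score at 64 (size 8, align 8) → ends 72
total 72 bytes, alignment 8
data bytes 68, size 72 → padding 4

4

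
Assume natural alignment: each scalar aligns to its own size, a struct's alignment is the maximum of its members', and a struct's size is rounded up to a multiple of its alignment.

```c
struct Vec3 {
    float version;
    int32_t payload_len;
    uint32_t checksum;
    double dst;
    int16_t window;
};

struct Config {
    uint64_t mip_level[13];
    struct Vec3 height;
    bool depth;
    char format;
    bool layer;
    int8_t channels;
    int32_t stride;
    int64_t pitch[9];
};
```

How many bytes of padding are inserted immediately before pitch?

0

Vec3: version at 0 (size 4, align 4) → ends 4; payload_len at 4 (size 4, align 4) → ends 8; checksum at 8 (size 4, align 4) → ends 12; pad 4 to align 8 for dst; dst at 16 (size 8, align 8) → ends 24; window at 24 (size 2, align 2) → ends 26; tail pad 6 to reach multiple of 8; total 32 bytes, alignment 8
mip_level at 0 (size 104, align 8) → ends 104
height at 104 (size 32, align 8) → ends 136
depth at 136 (size 1, align 1) → ends 137
format at 137 (size 1, align 1) → ends 138
layer at 138 (size 1, align 1) → ends 139
channels at 139 (size 1, align 1) → ends 140
stride at 140 (size 4, align 4) → ends 144
pitch at 144 (size 72, align 8) → ends 216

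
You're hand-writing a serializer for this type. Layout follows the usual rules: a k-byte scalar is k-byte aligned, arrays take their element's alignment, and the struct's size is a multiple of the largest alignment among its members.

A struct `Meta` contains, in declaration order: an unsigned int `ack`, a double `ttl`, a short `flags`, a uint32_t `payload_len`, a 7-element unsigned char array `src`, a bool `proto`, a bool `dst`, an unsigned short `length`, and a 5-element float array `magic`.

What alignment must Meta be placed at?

8

member alignments: ack=4, ttl=8, flags=2, payload_len=4, src=1, proto=1, dst=1, length=2, magic=4
max = 8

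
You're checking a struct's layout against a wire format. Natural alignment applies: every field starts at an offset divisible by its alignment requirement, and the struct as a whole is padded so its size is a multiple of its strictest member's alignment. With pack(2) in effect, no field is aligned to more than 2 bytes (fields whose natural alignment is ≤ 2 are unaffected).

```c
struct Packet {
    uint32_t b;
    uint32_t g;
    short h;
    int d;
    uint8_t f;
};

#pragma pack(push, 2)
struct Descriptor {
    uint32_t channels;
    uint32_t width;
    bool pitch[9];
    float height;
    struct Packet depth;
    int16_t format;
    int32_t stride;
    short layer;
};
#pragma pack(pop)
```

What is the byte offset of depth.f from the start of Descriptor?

Packet: b at 0 (size 4, align 4) → ends 4; g at 4 (size 4, align 4) → ends 8; h at 8 (size 2, align 2) → ends 10; pad 2 to align 4 for d; d at 12 (size 4, align 4) → ends 16; f at 16 (size 1, align 1) → ends 17; tail pad 3 to reach multiple of 4; total 20 bytes, alignment 4
channels at 0 (size 4, align 2) → ends 4
width at 4 (size 4, align 2) → ends 8
pitch at 8 (size 9, align 1) → ends 17
pad 1 to align 2 for height
height at 18 (size 4, align 2) → ends 22
depth at 22 (size 20, align 2) → ends 42
within Packet: f at 16
22 + 16 = 38

38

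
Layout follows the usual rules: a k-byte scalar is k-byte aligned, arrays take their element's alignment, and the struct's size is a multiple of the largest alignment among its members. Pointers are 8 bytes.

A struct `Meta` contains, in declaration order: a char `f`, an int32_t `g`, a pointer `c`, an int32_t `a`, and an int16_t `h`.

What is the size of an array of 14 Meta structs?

@0: f [1B, align 1] → 1
+3 pad (align 4)
@4: g [4B, align 4] → 8
@8: c [8B, align 8] → 16
@16: a [4B, align 4] → 20
@20: h [2B, align 2] → 22
+2 tail pad (align 8)
size 24, align 8
array of 14: 14 × 24 = 336

336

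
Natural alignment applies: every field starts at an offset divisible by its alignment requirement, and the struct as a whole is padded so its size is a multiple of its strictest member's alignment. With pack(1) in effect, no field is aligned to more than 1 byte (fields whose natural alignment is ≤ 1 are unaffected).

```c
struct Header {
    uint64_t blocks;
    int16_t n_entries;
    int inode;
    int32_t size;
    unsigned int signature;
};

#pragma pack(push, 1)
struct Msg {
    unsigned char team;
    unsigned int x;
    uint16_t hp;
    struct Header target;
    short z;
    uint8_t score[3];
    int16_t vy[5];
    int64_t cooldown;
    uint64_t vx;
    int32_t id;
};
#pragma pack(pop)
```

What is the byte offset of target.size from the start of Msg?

Header: 0..8  blocks  (8B, 8-aligned); 8..10  n_entries  (2B, 2-aligned); 10..12  -- padding (2B); 12..16  inode  (4B, 4-aligned); 16..20  size  (4B, 4-aligned); 20..24  signature  (4B, 4-aligned); sizeof = 24, alignof = 8
0..1  team  (1B, 1-aligned)
1..5  x  (4B, 1-aligned)
5..7  hp  (2B, 1-aligned)
7..31  target  (24B, 1-aligned)
within Header: size at 16
7 + 16 = 23

23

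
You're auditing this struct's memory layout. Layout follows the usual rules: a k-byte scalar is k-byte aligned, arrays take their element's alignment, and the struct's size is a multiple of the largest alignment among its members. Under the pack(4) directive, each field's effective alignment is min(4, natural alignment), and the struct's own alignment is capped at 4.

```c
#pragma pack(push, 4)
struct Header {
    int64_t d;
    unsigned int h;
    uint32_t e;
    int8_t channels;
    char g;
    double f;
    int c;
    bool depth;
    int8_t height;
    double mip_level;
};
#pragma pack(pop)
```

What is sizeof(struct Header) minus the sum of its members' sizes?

d at 0 (size 8, align 4) → ends 8
h at 8 (size 4, align 4) → ends 12
e at 12 (size 4, align 4) → ends 16
channels at 16 (size 1, align 1) → ends 17
g at 17 (size 1, align 1) → ends 18
pad 2 to align 4 for f
f at 20 (size 8, align 4) → ends 28
c at 28 (size 4, align 4) → ends 32
depth at 32 (size 1, align 1) → ends 33
height at 33 (size 1, align 1) → ends 34
pad 2 to align 4 for mip_level
mip_level at 36 (size 8, align 4) → ends 44
total 44 bytes, alignment 4
data bytes 40, size 44 → padding 4

4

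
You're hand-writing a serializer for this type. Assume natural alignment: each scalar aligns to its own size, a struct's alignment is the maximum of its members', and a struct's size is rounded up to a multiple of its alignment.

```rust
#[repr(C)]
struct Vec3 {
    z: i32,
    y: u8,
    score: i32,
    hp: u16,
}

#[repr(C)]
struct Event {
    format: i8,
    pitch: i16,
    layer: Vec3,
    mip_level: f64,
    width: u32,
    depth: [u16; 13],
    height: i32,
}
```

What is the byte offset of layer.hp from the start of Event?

Vec3: z at 0 (size 4, align 4) → ends 4; y at 4 (size 1, align 1) → ends 5; pad 3 to align 4 for score; score at 8 (size 4, align 4) → ends 12; hp at 12 (size 2, align 2) → ends 14; tail pad 2 to reach multiple of 4; total 16 bytes, alignment 4
format at 0 (size 1, align 1) → ends 1
pad 1 to align 2 for pitch
pitch at 2 (size 2, align 2) → ends 4
layer at 4 (size 16, align 4) → ends 20
within Vec3: hp at 12
4 + 12 = 16

16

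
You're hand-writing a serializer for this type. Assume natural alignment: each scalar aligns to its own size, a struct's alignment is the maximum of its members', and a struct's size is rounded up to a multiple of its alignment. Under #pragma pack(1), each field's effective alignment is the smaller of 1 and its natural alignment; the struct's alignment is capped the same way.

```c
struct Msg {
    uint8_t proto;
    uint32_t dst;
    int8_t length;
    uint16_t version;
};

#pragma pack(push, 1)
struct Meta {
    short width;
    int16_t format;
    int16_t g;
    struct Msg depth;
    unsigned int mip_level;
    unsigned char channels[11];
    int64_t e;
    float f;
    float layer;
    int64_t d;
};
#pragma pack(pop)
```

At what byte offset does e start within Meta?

Msg: 0..1  proto  (1B, 1-aligned); 1..4  -- padding (3B); 4..8  dst  (4B, 4-aligned); 8..9  length  (1B, 1-aligned); 9..10  -- padding (1B); 10..12  version  (2B, 2-aligned); sizeof = 12, alignof = 4
0..2  width  (2B, 1-aligned)
2..4  format  (2B, 1-aligned)
4..6  g  (2B, 1-aligned)
6..18  depth  (12B, 1-aligned)
18..22  mip_level  (4B, 1-aligned)
22..33  channels  (11B, 1-aligned)
33..41  e  (8B, 1-aligned)

33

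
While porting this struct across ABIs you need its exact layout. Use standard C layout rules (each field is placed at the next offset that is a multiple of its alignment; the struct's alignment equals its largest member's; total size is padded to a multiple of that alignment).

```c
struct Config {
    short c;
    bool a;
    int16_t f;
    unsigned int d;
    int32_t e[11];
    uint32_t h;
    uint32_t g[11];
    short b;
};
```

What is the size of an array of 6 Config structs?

648

c at 0 (size 2, align 2) → ends 2
a at 2 (size 1, align 1) → ends 3
pad 1 to align 2 for f
f at 4 (size 2, align 2) → ends 6
pad 2 to align 4 for d
d at 8 (size 4, align 4) → ends 12
e at 12 (size 44, align 4) → ends 56
h at 56 (size 4, align 4) → ends 60
g at 60 (size 44, align 4) → ends 104
b at 104 (size 2, align 2) → ends 106
tail pad 2 to reach multiple of 4
total 108 bytes, alignment 4
array of 6: 6 × 108 = 648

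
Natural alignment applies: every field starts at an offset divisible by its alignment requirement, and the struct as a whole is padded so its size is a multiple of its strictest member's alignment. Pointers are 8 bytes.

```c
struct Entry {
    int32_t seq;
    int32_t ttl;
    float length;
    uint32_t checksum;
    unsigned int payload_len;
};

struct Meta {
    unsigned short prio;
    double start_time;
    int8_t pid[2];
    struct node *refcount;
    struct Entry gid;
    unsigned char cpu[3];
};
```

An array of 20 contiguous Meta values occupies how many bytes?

Entry: 0..4  seq  (4B, 4-aligned); 4..8  ttl  (4B, 4-aligned); 8..12  length  (4B, 4-aligned); 12..16  checksum  (4B, 4-aligned); 16..20  payload_len  (4B, 4-aligned); sizeof = 20, alignof = 4
0..2  prio  (2B, 2-aligned)
2..8  -- padding (6B)
8..16  start_time  (8B, 8-aligned)
16..18  pid  (2B, 1-aligned)
18..24  -- padding (6B)
24..32  refcount  (8B, 8-aligned)
32..52  gid  (20B, 4-aligned)
52..55  cpu  (3B, 1-aligned)
55..56  -- tail padding (1B)
sizeof = 56, alignof = 8
array of 20: 20 × 56 = 1120

1120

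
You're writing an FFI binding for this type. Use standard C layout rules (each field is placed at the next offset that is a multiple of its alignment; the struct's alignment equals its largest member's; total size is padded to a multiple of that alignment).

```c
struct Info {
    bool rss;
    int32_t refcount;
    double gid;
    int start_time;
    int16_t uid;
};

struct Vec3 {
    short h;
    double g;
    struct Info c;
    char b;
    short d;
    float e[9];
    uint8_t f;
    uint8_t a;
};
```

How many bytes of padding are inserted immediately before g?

Info: rss at 0 (size 1, align 1) → ends 1; pad 3 to align 4 for refcount; refcount at 4 (size 4, align 4) → ends 8; gid at 8 (size 8, align 8) → ends 16; start_time at 16 (size 4, align 4) → ends 20; uid at 20 (size 2, align 2) → ends 22; tail pad 2 to reach multiple of 8; total 24 bytes, alignment 8
h at 0 (size 2, align 2) → ends 2
pad 6 to align 8 for g
g at 8 (size 8, align 8) → ends 16

6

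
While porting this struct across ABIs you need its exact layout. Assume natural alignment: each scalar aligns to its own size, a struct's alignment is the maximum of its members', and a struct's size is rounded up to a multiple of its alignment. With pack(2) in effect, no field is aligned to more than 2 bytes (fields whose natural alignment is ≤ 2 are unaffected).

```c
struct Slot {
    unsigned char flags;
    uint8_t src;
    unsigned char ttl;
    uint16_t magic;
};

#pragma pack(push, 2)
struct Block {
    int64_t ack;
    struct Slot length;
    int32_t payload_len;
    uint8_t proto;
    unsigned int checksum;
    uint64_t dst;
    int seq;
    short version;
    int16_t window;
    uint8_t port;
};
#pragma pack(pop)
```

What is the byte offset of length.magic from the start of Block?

12

Slot: flags at 0 (size 1, align 1) → ends 1; src at 1 (size 1, align 1) → ends 2; ttl at 2 (size 1, align 1) → ends 3; pad 1 to align 2 for magic; magic at 4 (size 2, align 2) → ends 6; total 6 bytes, alignment 2
ack at 0 (size 8, align 2) → ends 8
length at 8 (size 6, align 2) → ends 14
within Slot: magic at 4
8 + 4 = 12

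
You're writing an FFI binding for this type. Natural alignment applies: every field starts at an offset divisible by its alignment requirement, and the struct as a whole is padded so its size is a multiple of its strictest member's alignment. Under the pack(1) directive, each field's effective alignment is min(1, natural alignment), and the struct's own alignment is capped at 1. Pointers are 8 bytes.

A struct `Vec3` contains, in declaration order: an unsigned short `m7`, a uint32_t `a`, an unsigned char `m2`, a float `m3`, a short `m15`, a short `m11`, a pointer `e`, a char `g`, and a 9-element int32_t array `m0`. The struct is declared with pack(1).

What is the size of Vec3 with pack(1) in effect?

60

@0: m7 [2B, align 1] → 2
@2: a [4B, align 1] → 6
@6: m2 [1B, align 1] → 7
@7: m3 [4B, align 1] → 11
@11: m15 [2B, align 1] → 13
@13: m11 [2B, align 1] → 15
@15: e [8B, align 1] → 23
@23: g [1B, align 1] → 24
@24: m0 [36B, align 1] → 60
size 60, align 1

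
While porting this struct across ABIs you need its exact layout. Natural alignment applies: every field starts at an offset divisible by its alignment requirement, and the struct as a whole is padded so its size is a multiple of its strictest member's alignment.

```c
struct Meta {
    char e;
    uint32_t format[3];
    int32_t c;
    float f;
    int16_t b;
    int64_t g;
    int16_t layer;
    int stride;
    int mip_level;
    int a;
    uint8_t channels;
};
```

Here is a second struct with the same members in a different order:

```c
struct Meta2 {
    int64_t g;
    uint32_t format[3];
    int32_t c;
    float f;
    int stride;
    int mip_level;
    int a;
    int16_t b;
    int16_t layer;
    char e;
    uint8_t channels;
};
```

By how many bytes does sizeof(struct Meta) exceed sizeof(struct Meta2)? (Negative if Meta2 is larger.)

e at 0 (size 1, align 1) → ends 1
pad 3 to align 4 for format
format at 4 (size 12, align 4) → ends 16
c at 16 (size 4, align 4) → ends 20
f at 20 (size 4, align 4) → ends 24
b at 24 (size 2, align 2) → ends 26
pad 6 to align 8 for g
g at 32 (size 8, align 8) → ends 40
layer at 40 (size 2, align 2) → ends 42
pad 2 to align 4 for stride
stride at 44 (size 4, align 4) → ends 48
mip_level at 48 (size 4, align 4) → ends 52
a at 52 (size 4, align 4) → ends 56
channels at 56 (size 1, align 1) → ends 57
tail pad 7 to reach multiple of 8
total 64 bytes, alignment 8
— Meta2 —
g at 0 (size 8, align 8) → ends 8
format at 8 (size 12, align 4) → ends 20
c at 20 (size 4, align 4) → ends 24
f at 24 (size 4, align 4) → ends 28
stride at 28 (size 4, align 4) → ends 32
mip_level at 32 (size 4, align 4) → ends 36
a at 36 (size 4, align 4) → ends 40
b at 40 (size 2, align 2) → ends 42
layer at 42 (size 2, align 2) → ends 44
e at 44 (size 1, align 1) → ends 45
channels at 45 (size 1, align 1) → ends 46
tail pad 2 to reach multiple of 8
total 48 bytes, alignment 8
64 − 48 = 16

16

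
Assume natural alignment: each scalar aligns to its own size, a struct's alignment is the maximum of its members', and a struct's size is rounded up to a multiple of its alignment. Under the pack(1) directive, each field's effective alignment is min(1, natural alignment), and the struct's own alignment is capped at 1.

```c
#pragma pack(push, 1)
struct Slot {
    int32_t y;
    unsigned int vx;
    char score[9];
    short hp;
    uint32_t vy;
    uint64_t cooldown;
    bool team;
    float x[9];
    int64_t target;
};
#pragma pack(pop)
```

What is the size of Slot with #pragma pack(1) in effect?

@0: y [4B, align 1] → 4
@4: vx [4B, align 1] → 8
@8: score [9B, align 1] → 17
@17: hp [2B, align 1] → 19
@19: vy [4B, align 1] → 23
@23: cooldown [8B, align 1] → 31
@31: team [1B, align 1] → 32
@32: x [36B, align 1] → 68
@68: target [8B, align 1] → 76
size 76, align 1

76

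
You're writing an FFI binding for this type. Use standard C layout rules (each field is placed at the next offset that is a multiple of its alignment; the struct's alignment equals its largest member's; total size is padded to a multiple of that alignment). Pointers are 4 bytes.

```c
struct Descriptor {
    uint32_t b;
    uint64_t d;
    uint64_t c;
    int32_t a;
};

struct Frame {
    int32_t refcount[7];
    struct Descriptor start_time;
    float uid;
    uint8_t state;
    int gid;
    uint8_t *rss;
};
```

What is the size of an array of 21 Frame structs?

1680

Descriptor: 0..4  b  (4B, 4-aligned); 4..8  -- padding (4B); 8..16  d  (8B, 8-aligned); 16..24  c  (8B, 8-aligned); 24..28  a  (4B, 4-aligned); 28..32  -- tail padding (4B); sizeof = 32, alignof = 8
0..28  refcount  (28B, 4-aligned)
28..32  -- padding (4B)
32..64  start_time  (32B, 8-aligned)
64..68  uid  (4B, 4-aligned)
68..69  state  (1B, 1-aligned)
69..72  -- padding (3B)
72..76  gid  (4B, 4-aligned)
76..80  rss  (4B, 4-aligned)
sizeof = 80, alignof = 8
array of 21: 21 × 80 = 1680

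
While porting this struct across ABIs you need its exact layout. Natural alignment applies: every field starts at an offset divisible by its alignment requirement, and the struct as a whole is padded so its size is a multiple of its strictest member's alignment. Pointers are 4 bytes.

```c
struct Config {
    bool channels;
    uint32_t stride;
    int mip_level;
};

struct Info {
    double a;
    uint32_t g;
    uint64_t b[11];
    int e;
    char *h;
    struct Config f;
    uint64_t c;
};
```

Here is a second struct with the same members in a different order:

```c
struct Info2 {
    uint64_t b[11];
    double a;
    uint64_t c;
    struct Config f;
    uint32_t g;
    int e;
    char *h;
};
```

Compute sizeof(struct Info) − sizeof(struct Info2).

8

Config: 0..1  channels  (1B, 1-aligned); 1..4  -- padding (3B); 4..8  stride  (4B, 4-aligned); 8..12  mip_level  (4B, 4-aligned); sizeof = 12, alignof = 4
0..8  a  (8B, 8-aligned)
8..12  g  (4B, 4-aligned)
12..16  -- padding (4B)
16..104  b  (88B, 8-aligned)
104..108  e  (4B, 4-aligned)
108..112  h  (4B, 4-aligned)
112..124  f  (12B, 4-aligned)
124..128  -- padding (4B)
128..136  c  (8B, 8-aligned)
sizeof = 136, alignof = 8
— Info2 —
0..88  b  (88B, 8-aligned)
88..96  a  (8B, 8-aligned)
96..104  c  (8B, 8-aligned)
104..116  f  (12B, 4-aligned)
116..120  g  (4B, 4-aligned)
120..124  e  (4B, 4-aligned)
124..128  h  (4B, 4-aligned)
sizeof = 128, alignof = 8
136 − 128 = 8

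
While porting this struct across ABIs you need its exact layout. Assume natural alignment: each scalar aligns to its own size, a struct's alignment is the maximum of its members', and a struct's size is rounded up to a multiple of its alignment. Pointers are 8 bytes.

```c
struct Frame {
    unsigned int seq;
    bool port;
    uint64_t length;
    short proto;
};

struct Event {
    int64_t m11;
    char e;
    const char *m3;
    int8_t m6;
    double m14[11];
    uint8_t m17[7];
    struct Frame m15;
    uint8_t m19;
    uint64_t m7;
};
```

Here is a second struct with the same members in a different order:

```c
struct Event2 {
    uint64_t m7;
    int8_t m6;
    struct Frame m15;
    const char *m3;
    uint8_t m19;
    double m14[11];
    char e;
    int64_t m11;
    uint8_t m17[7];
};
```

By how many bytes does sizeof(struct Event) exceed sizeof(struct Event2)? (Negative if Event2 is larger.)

0

Frame: 0..4  seq  (4B, 4-aligned); 4..5  port  (1B, 1-aligned); 5..8  -- padding (3B); 8..16  length  (8B, 8-aligned); 16..18  proto  (2B, 2-aligned); 18..24  -- tail padding (6B); sizeof = 24, alignof = 8
0..8  m11  (8B, 8-aligned)
8..9  e  (1B, 1-aligned)
9..16  -- padding (7B)
16..24  m3  (8B, 8-aligned)
24..25  m6  (1B, 1-aligned)
25..32  -- padding (7B)
32..120  m14  (88B, 8-aligned)
120..127  m17  (7B, 1-aligned)
127..128  -- padding (1B)
128..152  m15  (24B, 8-aligned)
152..153  m19  (1B, 1-aligned)
153..160  -- padding (7B)
160..168  m7  (8B, 8-aligned)
sizeof = 168, alignof = 8
— Event2 —
0..8  m7  (8B, 8-aligned)
8..9  m6  (1B, 1-aligned)
9..16  -- padding (7B)
16..40  m15  (24B, 8-aligned)
40..48  m3  (8B, 8-aligned)
48..49  m19  (1B, 1-aligned)
49..56  -- padding (7B)
56..144  m14  (88B, 8-aligned)
144..145  e  (1B, 1-aligned)
145..152  -- padding (7B)
152..160  m11  (8B, 8-aligned)
160..167  m17  (7B, 1-aligned)
167..168  -- tail padding (1B)
sizeof = 168, alignof = 8
168 − 168 = 0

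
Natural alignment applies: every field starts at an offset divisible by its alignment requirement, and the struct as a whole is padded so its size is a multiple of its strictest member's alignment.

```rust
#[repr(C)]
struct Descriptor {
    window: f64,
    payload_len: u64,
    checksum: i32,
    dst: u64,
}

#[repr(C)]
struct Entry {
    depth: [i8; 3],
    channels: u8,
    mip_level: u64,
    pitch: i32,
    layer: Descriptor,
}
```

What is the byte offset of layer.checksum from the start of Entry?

Descriptor: 0..8  window  (8B, 8-aligned); 8..16  payload_len  (8B, 8-aligned); 16..20  checksum  (4B, 4-aligned); 20..24  -- padding (4B); 24..32  dst  (8B, 8-aligned); sizeof = 32, alignof = 8
0..3  depth  (3B, 1-aligned)
3..4  channels  (1B, 1-aligned)
4..8  -- padding (4B)
8..16  mip_level  (8B, 8-aligned)
16..20  pitch  (4B, 4-aligned)
20..24  -- padding (4B)
24..56  layer  (32B, 8-aligned)
within Descriptor: checksum at 16
24 + 16 = 40

40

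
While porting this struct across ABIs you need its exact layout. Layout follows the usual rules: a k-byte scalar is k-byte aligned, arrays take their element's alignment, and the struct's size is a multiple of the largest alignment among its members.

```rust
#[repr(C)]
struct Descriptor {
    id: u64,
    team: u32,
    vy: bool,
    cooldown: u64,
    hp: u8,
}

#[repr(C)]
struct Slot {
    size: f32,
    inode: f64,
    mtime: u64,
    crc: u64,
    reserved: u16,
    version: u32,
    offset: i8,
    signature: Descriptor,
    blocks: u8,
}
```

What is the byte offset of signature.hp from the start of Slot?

72

Descriptor: 0..8  id  (8B, 8-aligned); 8..12  team  (4B, 4-aligned); 12..13  vy  (1B, 1-aligned); 13..16  -- padding (3B); 16..24  cooldown  (8B, 8-aligned); 24..25  hp  (1B, 1-aligned); 25..32  -- tail padding (7B); sizeof = 32, alignof = 8
0..4  size  (4B, 4-aligned)
4..8  -- padding (4B)
8..16  inode  (8B, 8-aligned)
16..24  mtime  (8B, 8-aligned)
24..32  crc  (8B, 8-aligned)
32..34  reserved  (2B, 2-aligned)
34..36  -- padding (2B)
36..40  version  (4B, 4-aligned)
40..41  offset  (1B, 1-aligned)
41..48  -- padding (7B)
48..80  signature  (32B, 8-aligned)
within Descriptor: hp at 24
48 + 24 = 72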